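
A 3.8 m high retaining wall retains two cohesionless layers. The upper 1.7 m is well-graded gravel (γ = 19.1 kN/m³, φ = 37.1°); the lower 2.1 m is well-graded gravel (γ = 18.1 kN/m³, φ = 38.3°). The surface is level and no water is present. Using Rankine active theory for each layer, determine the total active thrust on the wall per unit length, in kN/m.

K_a1 = tan²(45°−37.1°/2) = 0.2475; K_a2 = tan²(45°−38.3°/2) = 0.2347.
Layer 1: σ at base = K_a1 γ₁ h₁ = 8.036 kPa; P₁ = ½×8.036×1.7 = 6.831.
Layer 2: σ_v at top = γ₁h₁ = 32.47; σ_h top = K_a2×32.47 = 7.622; σ_h base = K_a2×(32.47+18.1×2.1) = 16.54.
P₂ = ½(7.622+16.54)×2.1 = 25.37. Total P_a = 6.831+25.37 = 32.21 kN/m.

32.2 kN/m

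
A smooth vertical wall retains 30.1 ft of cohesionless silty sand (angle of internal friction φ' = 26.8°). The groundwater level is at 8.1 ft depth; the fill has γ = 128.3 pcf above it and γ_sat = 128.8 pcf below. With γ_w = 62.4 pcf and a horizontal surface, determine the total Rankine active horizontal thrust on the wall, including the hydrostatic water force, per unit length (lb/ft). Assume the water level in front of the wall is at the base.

31400 lb/ft

K_a = tan²(45° − φ/2) = 0.3785.
γ' = 128.8 − 62.4 = 66.40 pcf. Depth below WT = 22.0 ft.
σ'_h at WT = K_a γ d_w = 393.3 psf; at base = 393.3 + K_a γ' × 22.0 = 946.2 psf.
P₁ (0–8.1 ft) = ½×393.3×8.1 = 1593. P₂ (8.1–30.1 ft) = ½(393.3+946.2)×22.0 = 14730.
P_w = ½ γ_w h₂² = 0.5×62.4×22.0² = 15100. Total = 1593+14730+15100 = 31430 lb/ft.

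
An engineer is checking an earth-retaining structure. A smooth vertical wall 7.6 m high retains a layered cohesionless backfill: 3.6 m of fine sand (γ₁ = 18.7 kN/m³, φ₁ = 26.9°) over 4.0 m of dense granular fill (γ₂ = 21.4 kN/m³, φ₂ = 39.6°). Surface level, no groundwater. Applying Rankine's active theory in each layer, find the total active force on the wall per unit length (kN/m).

K_a1 = tan²(45°−26.9°/2) = 0.3770; K_a2 = tan²(45°−39.6°/2) = 0.2214.
Layer 1: σ at base = K_a1 γ₁ h₁ = 25.38 kPa; P₁ = ½×25.38×3.6 = 45.68.
Layer 2: σ_v at top = γ₁h₁ = 67.32; σ_h top = K_a2×67.32 = 14.91; σ_h base = K_a2×(67.32+21.4×4.0) = 33.86.
P₂ = ½(14.91+33.86)×4.0 = 97.54. Total P_a = 45.68+97.54 = 143.2 kN/m.

143 kN/m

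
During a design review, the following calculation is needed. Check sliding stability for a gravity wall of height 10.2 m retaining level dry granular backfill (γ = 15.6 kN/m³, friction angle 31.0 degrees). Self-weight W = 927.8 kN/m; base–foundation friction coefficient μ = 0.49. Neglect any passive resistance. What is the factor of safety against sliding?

1.75

K_a = tan²(45° − 31.0°/2) = 0.3201.
P_a = ½K_aγH² = 0.5×0.3201×15.6×10.2² = 259.8 kN/m, acting at H/3 = 3.400 m above the base.
FS_sliding = μW / P_a = 0.49×927.8 / 259.8 = 1.750.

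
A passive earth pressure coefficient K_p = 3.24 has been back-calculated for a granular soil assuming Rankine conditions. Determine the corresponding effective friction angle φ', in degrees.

31.9°

K_p = (1+sin φ)/(1−sin φ) ⇒ sin φ = (K_p − 1)/(K_p + 1) = 0.5283.
φ = arcsin(0.5283) = 31.89°.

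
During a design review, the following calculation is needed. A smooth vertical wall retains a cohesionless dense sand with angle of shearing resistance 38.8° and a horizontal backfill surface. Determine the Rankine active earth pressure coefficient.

K_a = (1 − sin φ)/(1 + sin φ) = (1 − sin 38.8°)/(1 + sin 38.8°) = 0.2296.

0.230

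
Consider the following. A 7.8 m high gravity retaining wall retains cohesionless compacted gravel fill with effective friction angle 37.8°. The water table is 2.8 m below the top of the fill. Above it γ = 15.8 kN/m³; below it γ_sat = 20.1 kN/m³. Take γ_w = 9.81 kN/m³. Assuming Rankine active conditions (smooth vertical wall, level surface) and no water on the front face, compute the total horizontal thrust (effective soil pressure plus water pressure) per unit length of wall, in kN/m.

221 kN/m

K_a = tan²(45° − φ/2) = 0.2400.
γ' = 20.1 − 9.81 = 10.29 kN/m³. Depth below WT = 5.0 m.
σ'_h at WT = K_a γ d_w = 10.62 kPa; at base = 10.62 + K_a γ' × 5.0 = 22.97 kPa.
P₁ (0–2.8 m) = ½×10.62×2.8 = 14.86. P₂ (2.8–7.8 m) = ½(10.62+22.97)×5.0 = 83.96.
P_w = ½ γ_w h₂² = 0.5×9.81×5.0² = 122.6. Total = 14.86+83.96+122.6 = 221.4 kN/m.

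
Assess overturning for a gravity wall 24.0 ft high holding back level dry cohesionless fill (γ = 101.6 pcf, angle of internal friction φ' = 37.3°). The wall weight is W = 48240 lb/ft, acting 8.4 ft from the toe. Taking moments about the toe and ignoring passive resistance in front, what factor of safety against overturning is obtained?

7.06

K_a = tan²(45° − 37.3°/2) = 0.2453.
P_a = ½K_aγH² = 0.5×0.2453×101.6×24.0² = 7179 lb/ft, acting at H/3 = 8.000 ft above the base.
Overturning moment M_o = P_a × H/3 = 7179 × 8.000 = 57430.
Resisting moment M_r = W × 8.4 = 48240 × 8.4 = 405200.
FS_overturning = M_r/M_o = 405200/57430 = 7.056.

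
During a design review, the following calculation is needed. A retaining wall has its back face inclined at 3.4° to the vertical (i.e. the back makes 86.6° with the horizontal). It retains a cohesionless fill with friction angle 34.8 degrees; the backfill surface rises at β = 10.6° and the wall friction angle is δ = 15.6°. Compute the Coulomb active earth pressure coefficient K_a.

K_a = sin²(α+φ) / [sin²α · sin(α−δ) · (1 + √{sin(φ+δ)sin(φ−β) / (sin(α−δ)sin(α+β))})²].
With α = 86.6°, φ = 34.8°, δ = 15.6°, β = 10.6°: K_a = 0.3096.

0.310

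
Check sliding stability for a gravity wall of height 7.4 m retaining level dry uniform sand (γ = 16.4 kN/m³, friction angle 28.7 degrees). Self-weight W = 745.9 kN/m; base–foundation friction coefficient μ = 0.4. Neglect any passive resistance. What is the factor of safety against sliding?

1.89

K_a = tan²(45° − 28.7°/2) = 0.3511.
P_a = ½K_aγH² = 0.5×0.3511×16.4×7.4² = 157.7 kN/m, acting at H/3 = 2.467 m above the base.
FS_sliding = μW / P_a = 0.4×745.9 / 157.7 = 1.892.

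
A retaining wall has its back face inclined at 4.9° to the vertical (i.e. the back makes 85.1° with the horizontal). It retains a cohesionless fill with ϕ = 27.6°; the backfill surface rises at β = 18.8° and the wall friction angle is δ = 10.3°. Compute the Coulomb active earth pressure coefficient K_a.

0.512

K_a = sin²(α+φ) / [sin²α · sin(α−δ) · (1 + √{sin(φ+δ)sin(φ−β) / (sin(α−δ)sin(α+β))})²].
With α = 85.1°, φ = 27.6°, δ = 10.3°, β = 18.8°: K_a = 0.5124.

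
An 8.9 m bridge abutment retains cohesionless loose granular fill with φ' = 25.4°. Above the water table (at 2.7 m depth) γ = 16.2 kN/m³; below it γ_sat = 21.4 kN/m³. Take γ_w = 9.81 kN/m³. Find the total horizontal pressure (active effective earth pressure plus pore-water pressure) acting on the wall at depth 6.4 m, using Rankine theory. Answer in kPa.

K_a = (1 − sin φ)/(1 + sin φ) = 0.3996.
γ' = 21.4 − 9.81 = 11.59 kN/m³.
Effective vertical stress at 6.4 m: σ'_v = 16.2×2.7 + 11.59×3.70 = 86.62 kPa.
σ'_h = K_a σ'_v = 0.3996 × 86.62 = 34.62 kPa; u = γ_w × 3.70 = 36.30 kPa.
Total σ_h = 34.62 + 36.30 = 70.92 kPa.

70.9 kPa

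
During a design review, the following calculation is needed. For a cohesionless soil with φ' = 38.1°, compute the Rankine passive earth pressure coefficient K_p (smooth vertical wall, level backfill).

K_p = (1 + sin φ)/(1 − sin φ) = tan²(45° + 38.1°/2) = 4.222.

4.22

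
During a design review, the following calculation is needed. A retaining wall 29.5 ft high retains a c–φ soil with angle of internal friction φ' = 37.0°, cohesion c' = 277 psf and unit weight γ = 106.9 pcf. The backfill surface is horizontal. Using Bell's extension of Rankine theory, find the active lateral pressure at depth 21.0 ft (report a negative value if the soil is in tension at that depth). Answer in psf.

K_a = (1 − sin φ)/(1 + sin φ) = 0.2486.
σ_a = K_a γ z − 2c√K_a = 0.2486×106.9×21.0 − 2×277×0.4986 = 281.8 psf.

282 psf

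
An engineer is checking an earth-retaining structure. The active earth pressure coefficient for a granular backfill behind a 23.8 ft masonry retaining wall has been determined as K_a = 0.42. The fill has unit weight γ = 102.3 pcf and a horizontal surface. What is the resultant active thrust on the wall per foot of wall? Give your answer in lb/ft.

12200 lb/ft

P = ½ K_a γ H² = 0.5 × 0.42 × 102.3 × 23.8² = 12170 lb/ft.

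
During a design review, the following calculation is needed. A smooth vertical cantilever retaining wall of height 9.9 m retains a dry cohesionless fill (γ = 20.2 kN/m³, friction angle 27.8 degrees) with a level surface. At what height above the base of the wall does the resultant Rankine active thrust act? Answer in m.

3.30 m

K_a = 0.3639.
The pressure distribution is triangular, so the resultant acts at H/3 above the base = 9.9/3 = 3.300 m.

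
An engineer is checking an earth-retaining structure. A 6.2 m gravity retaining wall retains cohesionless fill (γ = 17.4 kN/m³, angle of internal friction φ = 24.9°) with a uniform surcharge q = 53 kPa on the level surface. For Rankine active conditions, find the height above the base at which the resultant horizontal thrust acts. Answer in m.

2.58 m

K_a = 0.4074.
Triangular part P₁ = ½K_aγH² = 136.3 at H/3 = 2.067 m; rectangular part P₂ = K_a q H = 133.9 at H/2 = 3.100 m.
ȳ = (P₁·2.067 + P₂·3.100)/(P₁+P₂) = 2.579 m.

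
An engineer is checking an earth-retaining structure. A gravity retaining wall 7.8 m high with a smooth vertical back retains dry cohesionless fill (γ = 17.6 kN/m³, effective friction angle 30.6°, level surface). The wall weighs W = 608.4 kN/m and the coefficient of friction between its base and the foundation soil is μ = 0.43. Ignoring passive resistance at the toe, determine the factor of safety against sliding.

K_a = tan²(45° − 30.6°/2) = 0.3253.
P_a = ½K_aγH² = 0.5×0.3253×17.6×7.8² = 174.2 kN/m, acting at H/3 = 2.600 m above the base.
FS_sliding = μW / P_a = 0.43×608.4 / 174.2 = 1.502.

1.50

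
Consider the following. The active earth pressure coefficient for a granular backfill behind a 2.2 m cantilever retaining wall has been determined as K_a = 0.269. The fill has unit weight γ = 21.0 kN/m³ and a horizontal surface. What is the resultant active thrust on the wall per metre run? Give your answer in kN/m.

P = ½ K_a γ H² = 0.5 × 0.269 × 21.0 × 2.2² = 13.67 kN/m.

13.7 kN/m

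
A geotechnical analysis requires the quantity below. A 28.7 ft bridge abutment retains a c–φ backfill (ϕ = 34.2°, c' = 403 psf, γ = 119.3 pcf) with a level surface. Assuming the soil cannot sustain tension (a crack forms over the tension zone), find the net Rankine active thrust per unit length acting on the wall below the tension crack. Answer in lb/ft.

K_a = 0.2803; √K_a = 0.5295.
Tension-crack depth z_c = 2c/(γ√K_a) = 2×403/(119.3×0.5295) = 12.76 ft.
σ_a at base = K_a γ H − 2c√K_a = 0.2803×119.3×28.7 − 2×403×0.5295 = 533.1 psf.
P_a = ½ × 533.1 × (H − z_c) = 0.5×533.1×15.94 = 4249 lb/ft.

4250 lb/ft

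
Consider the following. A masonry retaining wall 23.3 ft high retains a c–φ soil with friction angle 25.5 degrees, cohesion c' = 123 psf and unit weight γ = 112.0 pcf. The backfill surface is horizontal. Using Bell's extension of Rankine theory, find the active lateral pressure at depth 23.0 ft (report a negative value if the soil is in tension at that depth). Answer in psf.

870 psf

K_a = (1 − sin φ)/(1 + sin φ) = 0.3981.
σ_a = K_a γ z − 2c√K_a = 0.3981×112.0×23.0 − 2×123×0.6310 = 870.3 psf.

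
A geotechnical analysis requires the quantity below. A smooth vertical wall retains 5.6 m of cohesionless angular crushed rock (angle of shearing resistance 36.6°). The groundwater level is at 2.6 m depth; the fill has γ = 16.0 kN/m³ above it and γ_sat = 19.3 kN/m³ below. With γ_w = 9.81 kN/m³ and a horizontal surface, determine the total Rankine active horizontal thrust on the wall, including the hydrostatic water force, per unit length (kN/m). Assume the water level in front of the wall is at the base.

K_a = tan²(45° − φ/2) = 0.2530.
γ' = 19.3 − 9.81 = 9.490 kN/m³. Depth below WT = 3.0 m.
σ'_h at WT = K_a γ d_w = 10.52 kPa; at base = 10.52 + K_a γ' × 3.0 = 17.72 kPa.
P₁ (0–2.6 m) = ½×10.52×2.6 = 13.68. P₂ (2.6–5.6 m) = ½(10.52+17.72)×3.0 = 42.37.
P_w = ½ γ_w h₂² = 0.5×9.81×3.0² = 44.14. Total = 13.68+42.37+44.14 = 100.2 kN/m.

100 kN/m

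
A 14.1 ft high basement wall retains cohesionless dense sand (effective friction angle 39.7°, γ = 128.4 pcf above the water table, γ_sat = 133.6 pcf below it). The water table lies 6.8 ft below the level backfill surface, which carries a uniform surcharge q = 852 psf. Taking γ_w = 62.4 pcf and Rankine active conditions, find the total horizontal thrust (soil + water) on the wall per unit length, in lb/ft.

K_a = tan²(45° − φ/2) = 0.2204.
γ' = 133.6 − 62.4 = 71.20 pcf. h₂ = H − d_w = 7.3 ft.
σ'_h: at surface K_a·q = 187.8; at WT K_a(q+γd_w) = 380.3; at base K_a(q+γd_w+γ'h₂) = 494.8 psf.
P₁ = ½(187.8+380.3)×6.8 = 1931; P₂ = ½(380.3+494.8)×7.3 = 3194; P_w = ½γ_w h₂² = 1663.
Total = 1931+3194+1663 = 6788 lb/ft.

6790 lb/ft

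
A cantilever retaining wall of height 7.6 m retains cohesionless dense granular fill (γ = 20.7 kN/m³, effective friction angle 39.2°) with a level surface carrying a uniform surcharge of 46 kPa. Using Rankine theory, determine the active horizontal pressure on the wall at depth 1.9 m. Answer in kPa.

19.2 kPa

K_a = (1 − sin φ)/(1 + sin φ) = 0.2255.
σ_v = γz + q = 20.7 × 1.9 + 46 = 85.33 kPa.
σ_h = K_a σ_v = 0.2255 × 85.33 = 19.24 kPa.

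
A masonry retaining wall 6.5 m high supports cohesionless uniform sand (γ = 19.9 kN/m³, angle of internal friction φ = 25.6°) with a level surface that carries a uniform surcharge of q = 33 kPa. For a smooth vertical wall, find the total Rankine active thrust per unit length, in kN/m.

K_a = tan²(45° − φ/2) = 0.3966.
Soil triangle: ½ K_a γ H² = 0.5×0.3966×19.9×6.5² = 166.7 kN/m.
Surcharge rectangle: K_a q H = 0.3966×33×6.5 = 85.06 kN/m.
Total = 166.7 + 85.06 = 251.8 kN/m.

252 kN/m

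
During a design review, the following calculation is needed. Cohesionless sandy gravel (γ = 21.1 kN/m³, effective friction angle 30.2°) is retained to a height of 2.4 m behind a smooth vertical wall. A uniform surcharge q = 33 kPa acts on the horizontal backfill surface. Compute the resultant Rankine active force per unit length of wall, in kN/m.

K_a = tan²(45° − φ/2) = 0.3307.
Soil triangle: ½ K_a γ H² = 0.5×0.3307×21.1×2.4² = 20.09 kN/m.
Surcharge rectangle: K_a q H = 0.3307×33×2.4 = 26.19 kN/m.
Total = 20.09 + 26.19 = 46.28 kN/m.

46.3 kN/m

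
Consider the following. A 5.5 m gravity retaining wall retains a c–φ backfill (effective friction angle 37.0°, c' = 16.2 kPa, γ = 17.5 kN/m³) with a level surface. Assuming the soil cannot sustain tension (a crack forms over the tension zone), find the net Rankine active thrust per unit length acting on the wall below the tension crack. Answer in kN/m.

K_a = 0.2486; √K_a = 0.4986.
Tension-crack depth z_c = 2c/(γ√K_a) = 2×16.2/(17.5×0.4986) = 3.713 m.
σ_a at base = K_a γ H − 2c√K_a = 0.2486×17.5×5.5 − 2×16.2×0.4986 = 7.772 kPa.
P_a = ½ × 7.772 × (H − z_c) = 0.5×7.772×1.787 = 6.943 kN/m.

6.94 kN/m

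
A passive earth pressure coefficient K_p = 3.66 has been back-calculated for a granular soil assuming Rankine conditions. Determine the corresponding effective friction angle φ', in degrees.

34.8°

K_p = (1+sin φ)/(1−sin φ) ⇒ sin φ = (K_p − 1)/(K_p + 1) = 0.5708.
φ = arcsin(0.5708) = 34.81°.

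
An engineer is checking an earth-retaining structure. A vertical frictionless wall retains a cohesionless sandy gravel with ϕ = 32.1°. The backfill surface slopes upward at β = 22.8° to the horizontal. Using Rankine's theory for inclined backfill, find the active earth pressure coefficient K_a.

0.400

K_a = cos β · (cos β − √(cos²β − cos²φ)) / (cos β + √(cos²β − cos²φ)).
cos β = 0.9219, cos φ = 0.8471, √(cos²β − cos²φ) = 0.3636.
K_a = 0.9219 × (0.9219 − 0.3636)/(0.9219 + 0.3636) = 0.4003.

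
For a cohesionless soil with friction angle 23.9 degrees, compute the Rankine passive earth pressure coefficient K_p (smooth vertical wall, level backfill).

K_p = (1 + sin φ)/(1 − sin φ) = tan²(45° + 23.9°/2) = 2.362.

2.36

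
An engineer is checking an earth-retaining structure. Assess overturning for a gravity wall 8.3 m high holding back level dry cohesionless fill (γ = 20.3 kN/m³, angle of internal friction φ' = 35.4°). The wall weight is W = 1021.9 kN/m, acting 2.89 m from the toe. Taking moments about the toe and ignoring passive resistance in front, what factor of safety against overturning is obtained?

K_a = tan²(45° − 35.4°/2) = 0.2664.
P_a = ½K_aγH² = 0.5×0.2664×20.3×8.3² = 186.3 kN/m, acting at H/3 = 2.767 m above the base.
Overturning moment M_o = P_a × H/3 = 186.3 × 2.767 = 515.4.
Resisting moment M_r = W × 2.89 = 1021.9 × 2.89 = 2953.
FS_overturning = M_r/M_o = 2953/515.4 = 5.731.

5.73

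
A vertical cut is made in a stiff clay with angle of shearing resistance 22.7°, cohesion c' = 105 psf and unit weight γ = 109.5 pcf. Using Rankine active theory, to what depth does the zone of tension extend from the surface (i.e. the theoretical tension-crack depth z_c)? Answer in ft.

2.88 ft

K_a = tan²(45° − 22.7°/2) = 0.4431; √K_a = 0.6657.
The active pressure is zero where K_a γ z = 2c√K_a, so z_c = 2c/(γ√K_a) = 2×105/(109.5×0.6657) = 2.881 ft.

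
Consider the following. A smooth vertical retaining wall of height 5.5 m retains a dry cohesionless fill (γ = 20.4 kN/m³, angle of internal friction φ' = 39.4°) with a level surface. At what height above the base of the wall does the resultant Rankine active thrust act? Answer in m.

K_a = 0.2234.
The pressure distribution is triangular, so the resultant acts at H/3 above the base = 5.5/3 = 1.833 m.

1.83 m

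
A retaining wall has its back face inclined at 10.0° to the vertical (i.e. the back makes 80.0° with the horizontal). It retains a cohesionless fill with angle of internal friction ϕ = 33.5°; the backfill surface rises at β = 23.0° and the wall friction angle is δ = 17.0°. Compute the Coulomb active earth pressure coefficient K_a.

0.495

K_a = sin²(α+φ) / [sin²α · sin(α−δ) · (1 + √{sin(φ+δ)sin(φ−β) / (sin(α−δ)sin(α+β))})²].
With α = 80.0°, φ = 33.5°, δ = 17.0°, β = 23.0°: K_a = 0.4948.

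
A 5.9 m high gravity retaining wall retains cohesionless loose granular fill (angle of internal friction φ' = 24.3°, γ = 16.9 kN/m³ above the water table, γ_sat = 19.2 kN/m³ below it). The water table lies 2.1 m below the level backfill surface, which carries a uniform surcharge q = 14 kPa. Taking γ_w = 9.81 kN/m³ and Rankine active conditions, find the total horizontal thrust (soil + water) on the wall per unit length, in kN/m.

205 kN/m

K_a = tan²(45° − φ/2) = 0.4169.
γ' = 19.2 − 9.81 = 9.390 kN/m³. h₂ = H − d_w = 3.8 m.
σ'_h: at surface K_a·q = 5.837; at WT K_a(q+γd_w) = 20.63; at base K_a(q+γd_w+γ'h₂) = 35.51 kPa.
P₁ = ½(5.837+20.63)×2.1 = 27.79; P₂ = ½(20.63+35.51)×3.8 = 106.7; P_w = ½γ_w h₂² = 70.83.
Total = 27.79+106.7+70.83 = 205.3 kN/m.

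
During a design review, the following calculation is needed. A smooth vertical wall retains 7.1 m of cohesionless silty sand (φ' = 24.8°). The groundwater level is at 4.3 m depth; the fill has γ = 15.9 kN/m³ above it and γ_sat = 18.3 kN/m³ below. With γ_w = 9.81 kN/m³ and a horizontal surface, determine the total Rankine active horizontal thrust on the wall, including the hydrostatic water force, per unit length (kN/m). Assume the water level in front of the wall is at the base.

K_a = tan²(45° − φ/2) = 0.4090.
γ' = 18.3 − 9.81 = 8.490 kN/m³. Depth below WT = 2.8 m.
σ'_h at WT = K_a γ d_w = 27.96 kPa; at base = 27.96 + K_a γ' × 2.8 = 37.69 kPa.
P₁ (0–4.3 m) = ½×27.96×4.3 = 60.12. P₂ (4.3–7.1 m) = ½(27.96+37.69)×2.8 = 91.91.
P_w = ½ γ_w h₂² = 0.5×9.81×2.8² = 38.46. Total = 60.12+91.91+38.46 = 190.5 kN/m.

190 kN/m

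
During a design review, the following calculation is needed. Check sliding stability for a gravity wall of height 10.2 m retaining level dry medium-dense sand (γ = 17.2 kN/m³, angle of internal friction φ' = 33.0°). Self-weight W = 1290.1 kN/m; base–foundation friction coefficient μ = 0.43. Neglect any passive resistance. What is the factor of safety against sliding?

K_a = tan²(45° − 33.0°/2) = 0.2948.
P_a = ½K_aγH² = 0.5×0.2948×17.2×10.2² = 263.8 kN/m, acting at H/3 = 3.400 m above the base.
FS_sliding = μW / P_a = 0.43×1290.1 / 263.8 = 2.103.

2.10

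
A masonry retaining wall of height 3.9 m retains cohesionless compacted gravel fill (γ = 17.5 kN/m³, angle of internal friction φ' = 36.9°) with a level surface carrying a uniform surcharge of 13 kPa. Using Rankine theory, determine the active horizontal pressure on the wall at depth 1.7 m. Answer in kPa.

10.7 kPa

K_a = (1 − sin φ)/(1 + sin φ) = 0.2497.
σ_v = γz + q = 17.5 × 1.7 + 13 = 42.75 kPa.
σ_h = K_a σ_v = 0.2497 × 42.75 = 10.67 kPa.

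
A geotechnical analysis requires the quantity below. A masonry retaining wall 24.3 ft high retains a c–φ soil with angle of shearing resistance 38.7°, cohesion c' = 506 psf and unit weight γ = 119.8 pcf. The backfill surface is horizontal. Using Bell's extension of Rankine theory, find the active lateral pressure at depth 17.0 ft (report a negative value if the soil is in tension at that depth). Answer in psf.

-16.3 psf

K_a = (1 − sin φ)/(1 + sin φ) = 0.2306.
σ_a = K_a γ z − 2c√K_a = 0.2306×119.8×17.0 − 2×506×0.4802 = -16.35 psf.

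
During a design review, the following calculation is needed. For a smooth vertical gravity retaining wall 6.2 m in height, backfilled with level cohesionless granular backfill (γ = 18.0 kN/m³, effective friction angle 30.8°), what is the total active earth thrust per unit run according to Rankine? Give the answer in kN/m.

112 kN/m

K_a = tan²(45° − φ/2) = 0.3227.
P_a = ½ K_a γ H² = 0.5 × 0.3227 × 18.0 × 6.2² = 111.6 kN/m.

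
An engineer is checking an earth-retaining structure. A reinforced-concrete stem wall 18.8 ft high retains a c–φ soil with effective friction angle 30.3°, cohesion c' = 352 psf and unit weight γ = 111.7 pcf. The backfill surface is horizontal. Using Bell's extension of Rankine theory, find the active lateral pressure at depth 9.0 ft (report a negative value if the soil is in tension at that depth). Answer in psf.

K_a = (1 − sin φ)/(1 + sin φ) = 0.3293.
σ_a = K_a γ z − 2c√K_a = 0.3293×111.7×9.0 − 2×352×0.5739 = -72.93 psf.

-72.9 psf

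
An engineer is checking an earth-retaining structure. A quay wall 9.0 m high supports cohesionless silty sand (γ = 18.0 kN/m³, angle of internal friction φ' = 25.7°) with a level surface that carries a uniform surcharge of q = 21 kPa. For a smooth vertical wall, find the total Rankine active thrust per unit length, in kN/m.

363 kN/m

K_a = tan²(45° − φ/2) = 0.3950.
Soil triangle: ½ K_a γ H² = 0.5×0.3950×18.0×9.0² = 288.0 kN/m.
Surcharge rectangle: K_a q H = 0.3950×21×9.0 = 74.66 kN/m.
Total = 288.0 + 74.66 = 362.6 kN/m.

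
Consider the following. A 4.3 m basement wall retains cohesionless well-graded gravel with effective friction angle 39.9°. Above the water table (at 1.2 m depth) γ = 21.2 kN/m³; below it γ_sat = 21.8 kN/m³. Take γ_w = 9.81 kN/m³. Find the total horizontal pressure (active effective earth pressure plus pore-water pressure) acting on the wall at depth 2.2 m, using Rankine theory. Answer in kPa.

18.0 kPa

K_a = (1 − sin φ)/(1 + sin φ) = 0.2184.
γ' = 21.8 − 9.81 = 11.99 kN/m³.
Effective vertical stress at 2.2 m: σ'_v = 21.2×1.2 + 11.99×1.00 = 37.43 kPa.
σ'_h = K_a σ'_v = 0.2184 × 37.43 = 8.176 kPa; u = γ_w × 1.00 = 9.810 kPa.
Total σ_h = 8.176 + 9.810 = 17.99 kPa.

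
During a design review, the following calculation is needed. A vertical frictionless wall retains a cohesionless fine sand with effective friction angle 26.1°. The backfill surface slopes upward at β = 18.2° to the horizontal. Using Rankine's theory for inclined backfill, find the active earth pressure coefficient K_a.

0.483

K_a = cos β · (cos β − √(cos²β − cos²φ)) / (cos β + √(cos²β − cos²φ)).
cos β = 0.9500, cos φ = 0.8980, √(cos²β − cos²φ) = 0.3098.
K_a = 0.9500 × (0.9500 − 0.3098)/(0.9500 + 0.3098) = 0.4827.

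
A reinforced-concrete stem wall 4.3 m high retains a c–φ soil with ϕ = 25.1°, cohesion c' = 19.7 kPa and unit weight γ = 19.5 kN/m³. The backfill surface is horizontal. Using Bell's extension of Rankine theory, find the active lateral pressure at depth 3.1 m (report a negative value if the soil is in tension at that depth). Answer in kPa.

K_a = (1 − sin φ)/(1 + sin φ) = 0.4043.
σ_a = K_a γ z − 2c√K_a = 0.4043×19.5×3.1 − 2×19.7×0.6358 = -0.6125 kPa.

-0.612 kPa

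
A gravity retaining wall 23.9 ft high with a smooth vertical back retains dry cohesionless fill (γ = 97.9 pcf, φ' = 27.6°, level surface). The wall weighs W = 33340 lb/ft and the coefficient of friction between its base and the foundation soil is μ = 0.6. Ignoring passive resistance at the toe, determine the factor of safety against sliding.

1.95

K_a = tan²(45° − 27.6°/2) = 0.3668.
P_a = ½K_aγH² = 0.5×0.3668×97.9×23.9² = 10260 lb/ft, acting at H/3 = 7.967 ft above the base.
FS_sliding = μW / P_a = 0.6×33340 / 10260 = 1.951.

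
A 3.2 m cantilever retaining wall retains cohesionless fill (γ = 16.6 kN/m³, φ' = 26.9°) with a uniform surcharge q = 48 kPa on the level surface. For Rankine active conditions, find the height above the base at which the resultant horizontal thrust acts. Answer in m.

1.41 m

K_a = 0.3770.
Triangular part P₁ = ½K_aγH² = 32.04 at H/3 = 1.067 m; rectangular part P₂ = K_a q H = 57.91 at H/2 = 1.600 m.
ȳ = (P₁·1.067 + P₂·1.600)/(P₁+P₂) = 1.410 m.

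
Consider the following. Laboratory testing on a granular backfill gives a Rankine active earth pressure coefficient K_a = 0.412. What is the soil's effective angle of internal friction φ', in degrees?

24.6°

K_a = tan²(45° − φ/2) ⇒ 45° − φ/2 = arctan(√0.412) = 32.70°.
φ = 2(45° − 32.70°) = 24.61°.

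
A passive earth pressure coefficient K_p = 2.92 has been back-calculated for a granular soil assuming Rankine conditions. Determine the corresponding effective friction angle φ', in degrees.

K_p = (1+sin φ)/(1−sin φ) ⇒ sin φ = (K_p − 1)/(K_p + 1) = 0.4898.
φ = arcsin(0.4898) = 29.33°.

29.3°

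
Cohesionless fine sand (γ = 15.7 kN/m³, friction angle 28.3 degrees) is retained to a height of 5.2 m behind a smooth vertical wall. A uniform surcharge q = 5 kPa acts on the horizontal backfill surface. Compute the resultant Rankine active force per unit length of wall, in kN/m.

K_a = tan²(45° − φ/2) = 0.3568.
Soil triangle: ½ K_a γ H² = 0.5×0.3568×15.7×5.2² = 75.73 kN/m.
Surcharge rectangle: K_a q H = 0.3568×5×5.2 = 9.276 kN/m.
Total = 75.73 + 9.276 = 85.01 kN/m.

85.0 kN/m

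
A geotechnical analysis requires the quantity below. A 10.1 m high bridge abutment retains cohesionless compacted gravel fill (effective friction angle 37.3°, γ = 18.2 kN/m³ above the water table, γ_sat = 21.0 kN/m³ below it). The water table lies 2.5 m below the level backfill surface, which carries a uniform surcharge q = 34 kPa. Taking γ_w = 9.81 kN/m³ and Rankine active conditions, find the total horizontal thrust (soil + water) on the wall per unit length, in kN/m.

546 kN/m

K_a = tan²(45° − φ/2) = 0.2453.
γ' = 21.0 − 9.81 = 11.19 kN/m³. h₂ = H − d_w = 7.6 m.
σ'_h: at surface K_a·q = 8.342; at WT K_a(q+γd_w) = 19.50; at base K_a(q+γd_w+γ'h₂) = 40.37 kPa.
P₁ = ½(8.342+19.50)×2.5 = 34.81; P₂ = ½(19.50+40.37)×7.6 = 227.5; P_w = ½γ_w h₂² = 283.3.
Total = 34.81+227.5+283.3 = 545.6 kN/m.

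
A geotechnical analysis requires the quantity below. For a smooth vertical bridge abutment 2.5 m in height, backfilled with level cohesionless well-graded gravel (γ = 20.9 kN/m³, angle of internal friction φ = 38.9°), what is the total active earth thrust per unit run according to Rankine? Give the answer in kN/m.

14.9 kN/m

K_a = tan²(45° − φ/2) = 0.2285.
P_a = ½ K_a γ H² = 0.5 × 0.2285 × 20.9 × 2.5² = 14.93 kN/m.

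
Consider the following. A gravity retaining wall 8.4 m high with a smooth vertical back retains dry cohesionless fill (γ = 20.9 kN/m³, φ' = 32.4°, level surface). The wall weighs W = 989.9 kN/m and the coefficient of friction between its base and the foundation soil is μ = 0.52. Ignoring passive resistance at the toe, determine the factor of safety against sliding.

2.31

K_a = tan²(45° − 32.4°/2) = 0.3022.
P_a = ½K_aγH² = 0.5×0.3022×20.9×8.4² = 222.9 kN/m, acting at H/3 = 2.800 m above the base.
FS_sliding = μW / P_a = 0.52×989.9 / 222.9 = 2.310.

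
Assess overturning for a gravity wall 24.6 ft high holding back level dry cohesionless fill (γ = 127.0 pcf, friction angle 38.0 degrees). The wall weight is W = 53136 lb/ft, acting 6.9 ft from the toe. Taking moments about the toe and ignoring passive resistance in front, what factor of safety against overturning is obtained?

4.89

K_a = tan²(45° − 38.0°/2) = 0.2379.
P_a = ½K_aγH² = 0.5×0.2379×127.0×24.6² = 9141 lb/ft, acting at H/3 = 8.200 ft above the base.
Overturning moment M_o = P_a × H/3 = 9141 × 8.200 = 74960.
Resisting moment M_r = W × 6.9 = 53136 × 6.9 = 366600.
FS_overturning = M_r/M_o = 366600/74960 = 4.891.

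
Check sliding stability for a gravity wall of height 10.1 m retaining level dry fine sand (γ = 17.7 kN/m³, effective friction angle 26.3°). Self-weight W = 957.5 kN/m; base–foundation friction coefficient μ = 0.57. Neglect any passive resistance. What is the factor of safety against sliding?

K_a = tan²(45° − 26.3°/2) = 0.3859.
P_a = ½K_aγH² = 0.5×0.3859×17.7×10.1² = 348.4 kN/m, acting at H/3 = 3.367 m above the base.
FS_sliding = μW / P_a = 0.57×957.5 / 348.4 = 1.566.

1.57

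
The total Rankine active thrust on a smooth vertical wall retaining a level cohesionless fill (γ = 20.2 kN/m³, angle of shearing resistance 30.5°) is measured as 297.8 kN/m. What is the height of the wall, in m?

9.50 m

K_a = 0.3267. P_a = ½ K_a γ H² ⇒ H = √(2P_a/(K_a γ)).
H = √(2×297.8/(0.3267×20.2)) = 9.501 m.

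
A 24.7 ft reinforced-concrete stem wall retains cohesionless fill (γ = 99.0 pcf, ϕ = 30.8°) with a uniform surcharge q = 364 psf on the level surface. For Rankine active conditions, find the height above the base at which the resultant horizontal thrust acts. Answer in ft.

9.18 ft

K_a = 0.3227.
Triangular part P₁ = ½K_aγH² = 9746 at H/3 = 8.233 ft; rectangular part P₂ = K_a q H = 2901 at H/2 = 12.35 ft.
ȳ = (P₁·8.233 + P₂·12.35)/(P₁+P₂) = 9.178 ft.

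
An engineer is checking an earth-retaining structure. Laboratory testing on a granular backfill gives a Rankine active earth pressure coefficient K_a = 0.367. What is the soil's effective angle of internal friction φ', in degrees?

27.6°

K_a = tan²(45° − φ/2) ⇒ 45° − φ/2 = arctan(√0.367) = 31.21°.
φ = 2(45° − 31.21°) = 27.58°.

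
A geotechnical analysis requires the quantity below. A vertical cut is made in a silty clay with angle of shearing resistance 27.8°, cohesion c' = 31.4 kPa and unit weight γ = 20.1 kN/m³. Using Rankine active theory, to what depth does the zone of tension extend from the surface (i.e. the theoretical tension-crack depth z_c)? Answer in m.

5.18 m

K_a = tan²(45° − 27.8°/2) = 0.3639; √K_a = 0.6032.
The active pressure is zero where K_a γ z = 2c√K_a, so z_c = 2c/(γ√K_a) = 2×31.4/(20.1×0.6032) = 5.179 m.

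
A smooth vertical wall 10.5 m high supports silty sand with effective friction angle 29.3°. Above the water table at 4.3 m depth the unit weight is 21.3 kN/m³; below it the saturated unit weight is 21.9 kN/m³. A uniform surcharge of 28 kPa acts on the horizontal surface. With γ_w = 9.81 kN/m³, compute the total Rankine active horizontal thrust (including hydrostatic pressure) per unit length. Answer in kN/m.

631 kN/m

K_a = tan²(45° − φ/2) = 0.3428.
γ' = 21.9 − 9.81 = 12.09 kN/m³. h₂ = H − d_w = 6.2 m.
σ'_h: at surface K_a·q = 9.599; at WT K_a(q+γd_w) = 41.00; at base K_a(q+γd_w+γ'h₂) = 66.70 kPa.
P₁ = ½(9.599+41.00)×4.3 = 108.8; P₂ = ½(41.00+66.70)×6.2 = 333.9; P_w = ½γ_w h₂² = 188.5.
Total = 108.8+333.9+188.5 = 631.2 kN/m.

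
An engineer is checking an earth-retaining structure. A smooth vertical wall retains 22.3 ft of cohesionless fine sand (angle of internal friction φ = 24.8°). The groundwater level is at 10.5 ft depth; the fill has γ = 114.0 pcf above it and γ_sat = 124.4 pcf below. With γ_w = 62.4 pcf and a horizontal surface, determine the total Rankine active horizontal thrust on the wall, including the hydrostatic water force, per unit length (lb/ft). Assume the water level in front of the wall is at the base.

14500 lb/ft

K_a = tan²(45° − φ/2) = 0.4090.
γ' = 124.4 − 62.4 = 62.00 pcf. Depth below WT = 11.8 ft.
σ'_h at WT = K_a γ d_w = 489.6 psf; at base = 489.6 + K_a γ' × 11.8 = 788.8 psf.
P₁ (0–10.5 ft) = ½×489.6×10.5 = 2570. P₂ (10.5–22.3 ft) = ½(489.6+788.8)×11.8 = 7542.
P_w = ½ γ_w h₂² = 0.5×62.4×11.8² = 4344. Total = 2570+7542+4344 = 14460 lb/ft.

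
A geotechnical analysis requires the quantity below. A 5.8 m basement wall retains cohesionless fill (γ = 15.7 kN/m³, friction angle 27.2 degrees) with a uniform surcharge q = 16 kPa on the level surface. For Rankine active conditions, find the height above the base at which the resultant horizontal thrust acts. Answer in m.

K_a = 0.3726.
Triangular part P₁ = ½K_aγH² = 98.39 at H/3 = 1.933 m; rectangular part P₂ = K_a q H = 34.58 at H/2 = 2.900 m.
ȳ = (P₁·1.933 + P₂·2.900)/(P₁+P₂) = 2.185 m.

2.18 m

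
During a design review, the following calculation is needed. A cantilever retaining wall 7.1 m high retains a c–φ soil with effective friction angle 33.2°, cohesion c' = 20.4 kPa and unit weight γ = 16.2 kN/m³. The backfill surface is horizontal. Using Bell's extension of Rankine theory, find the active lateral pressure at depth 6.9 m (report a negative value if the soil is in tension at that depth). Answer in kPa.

10.6 kPa

K_a = (1 − sin φ)/(1 + sin φ) = 0.2924.
σ_a = K_a γ z − 2c√K_a = 0.2924×16.2×6.9 − 2×20.4×0.5407 = 10.62 kPa.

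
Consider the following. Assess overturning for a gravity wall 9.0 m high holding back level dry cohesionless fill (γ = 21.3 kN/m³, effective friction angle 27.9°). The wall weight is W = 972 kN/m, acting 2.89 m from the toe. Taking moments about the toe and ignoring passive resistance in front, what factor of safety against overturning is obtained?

K_a = tan²(45° − 27.9°/2) = 0.3625.
P_a = ½K_aγH² = 0.5×0.3625×21.3×9.0² = 312.7 kN/m, acting at H/3 = 3.000 m above the base.
Overturning moment M_o = P_a × H/3 = 312.7 × 3.000 = 938.0.
Resisting moment M_r = W × 2.89 = 972 × 2.89 = 2809.
FS_overturning = M_r/M_o = 2809/938.0 = 2.995.

2.99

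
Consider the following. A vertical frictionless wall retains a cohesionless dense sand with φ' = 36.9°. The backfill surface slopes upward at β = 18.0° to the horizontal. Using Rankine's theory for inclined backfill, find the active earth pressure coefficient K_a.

0.283

K_a = cos β · (cos β − √(cos²β − cos²φ)) / (cos β + √(cos²β − cos²φ)).
cos β = 0.9511, cos φ = 0.7997, √(cos²β − cos²φ) = 0.5148.
K_a = 0.9511 × (0.9511 − 0.5148)/(0.9511 + 0.5148) = 0.2831.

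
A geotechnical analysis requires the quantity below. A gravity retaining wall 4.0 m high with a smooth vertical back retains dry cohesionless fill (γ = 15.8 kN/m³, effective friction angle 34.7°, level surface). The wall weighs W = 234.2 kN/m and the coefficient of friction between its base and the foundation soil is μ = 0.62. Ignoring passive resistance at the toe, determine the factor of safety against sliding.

K_a = tan²(45° − 34.7°/2) = 0.2745.
P_a = ½K_aγH² = 0.5×0.2745×15.8×4.0² = 34.69 kN/m, acting at H/3 = 1.333 m above the base.
FS_sliding = μW / P_a = 0.62×234.2 / 34.69 = 4.185.

4.19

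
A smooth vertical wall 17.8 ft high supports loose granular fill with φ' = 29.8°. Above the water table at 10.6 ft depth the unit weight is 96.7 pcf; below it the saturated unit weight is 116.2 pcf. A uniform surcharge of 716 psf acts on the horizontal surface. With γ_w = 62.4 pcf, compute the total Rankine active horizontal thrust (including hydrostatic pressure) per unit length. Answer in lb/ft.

K_a = tan²(45° − φ/2) = 0.3360.
γ' = 116.2 − 62.4 = 53.80 pcf. h₂ = H − d_w = 7.2 ft.
σ'_h: at surface K_a·q = 240.6; at WT K_a(q+γd_w) = 585.0; at base K_a(q+γd_w+γ'h₂) = 715.2 psf.
P₁ = ½(240.6+585.0)×10.6 = 4376; P₂ = ½(585.0+715.2)×7.2 = 4681; P_w = ½γ_w h₂² = 1617.
Total = 4376+4681+1617 = 10670 lb/ft.

10700 lb/ft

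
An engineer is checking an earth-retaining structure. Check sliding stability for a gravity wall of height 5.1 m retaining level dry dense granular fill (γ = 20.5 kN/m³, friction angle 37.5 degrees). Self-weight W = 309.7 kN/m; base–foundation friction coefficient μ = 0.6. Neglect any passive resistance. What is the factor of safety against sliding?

K_a = tan²(45° − 37.5°/2) = 0.2432.
P_a = ½K_aγH² = 0.5×0.2432×20.5×5.1² = 64.84 kN/m, acting at H/3 = 1.700 m above the base.
FS_sliding = μW / P_a = 0.6×309.7 / 64.84 = 2.866.

2.87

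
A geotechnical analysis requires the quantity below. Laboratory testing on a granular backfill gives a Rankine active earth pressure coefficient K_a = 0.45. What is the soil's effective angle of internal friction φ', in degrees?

K_a = tan²(45° − φ/2) ⇒ 45° − φ/2 = arctan(√0.45) = 33.85°.
φ = 2(45° − 33.85°) = 22.29°.

22.3°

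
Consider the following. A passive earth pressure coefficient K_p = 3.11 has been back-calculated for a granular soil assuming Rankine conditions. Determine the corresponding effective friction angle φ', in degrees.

K_p = (1+sin φ)/(1−sin φ) ⇒ sin φ = (K_p − 1)/(K_p + 1) = 0.5134.
φ = arcsin(0.5134) = 30.89°.

30.9°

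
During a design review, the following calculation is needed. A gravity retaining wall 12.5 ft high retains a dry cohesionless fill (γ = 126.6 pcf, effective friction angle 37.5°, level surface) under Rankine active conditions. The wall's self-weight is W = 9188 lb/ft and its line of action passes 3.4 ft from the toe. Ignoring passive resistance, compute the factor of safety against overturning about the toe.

3.12

K_a = tan²(45° − 37.5°/2) = 0.2432.
P_a = ½K_aγH² = 0.5×0.2432×126.6×12.5² = 2405 lb/ft, acting at H/3 = 4.167 ft above the base.
Overturning moment M_o = P_a × H/3 = 2405 × 4.167 = 10020.
Resisting moment M_r = W × 3.4 = 9188 × 3.4 = 31240.
FS_overturning = M_r/M_o = 31240/10020 = 3.117.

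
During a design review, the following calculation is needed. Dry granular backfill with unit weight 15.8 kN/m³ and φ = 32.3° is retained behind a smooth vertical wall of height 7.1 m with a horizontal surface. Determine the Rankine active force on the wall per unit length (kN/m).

121 kN/m

K_a = tan²(45° − φ/2) = 0.3035.
P_a = ½ K_a γ H² = 0.5 × 0.3035 × 15.8 × 7.1² = 120.9 kN/m.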